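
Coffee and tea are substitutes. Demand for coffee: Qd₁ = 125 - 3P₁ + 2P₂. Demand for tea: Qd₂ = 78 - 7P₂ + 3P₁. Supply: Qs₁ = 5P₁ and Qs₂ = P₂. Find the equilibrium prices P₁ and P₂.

Market 1: 125 - 3P₁ + 2P₂ = 5P₁ → 8P₁ - 2P₂ = 125.
Market 2: 8P₂ - 3P₁ = 78.
Eliminating P₂: 8×(1) + 2×(2) gives 58P₁ = 1156, so P₁ = 578/29.
Back-substitute into (2): P₂ = (78 + 3×578/29) / 8 = 999/58.

P₁ = 578/29, P₂ = 999/58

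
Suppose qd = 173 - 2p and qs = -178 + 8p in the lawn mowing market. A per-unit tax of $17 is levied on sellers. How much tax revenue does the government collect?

Tax revenue = 1285.2

Pre-tax equilibrium: p* = 35.1, q* = 102.8.
Tax on sellers shifts supply to qs = -178 + 8(p − 17) = -314 + 8p.
173 - 2p = -314 + 8p gives buyer price pb = 48.7; sellers receive ps = 48.7 − 17 = 31.7.
New quantity: q = 173 − 2(48.7) = 75.6.
Revenue = 17 × 75.6 = 1285.2.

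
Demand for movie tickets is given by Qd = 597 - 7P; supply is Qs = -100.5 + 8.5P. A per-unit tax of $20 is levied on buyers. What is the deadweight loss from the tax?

Deadweight loss = 23800/31

Pre-tax equilibrium: P* = 45, Q* = 282.
Tax on buyers shifts demand to Qd = 597 − 7(P + 20) = 457 - 7P.
457 - 7P = -100.5 + 8.5P gives seller price Ps = 1115/31; buyers pay Pb = 1115/31 + 20 = 1735/31.
New quantity: Q = 597 − 7(1735/31) = 6362/31.
DWL = ½ × 20 × (282 − 6362/31) = 23800/31.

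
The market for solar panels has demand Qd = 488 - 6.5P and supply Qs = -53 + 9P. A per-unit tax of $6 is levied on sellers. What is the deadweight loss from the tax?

Deadweight loss = 2106/31

Pre-tax equilibrium: P* = 1082/31, Q* = 8095/31.
Tax on sellers shifts supply to Qs = -53 + 9(P − 6) = -107 + 9P.
488 - 6.5P = -107 + 9P gives buyer price Pb = 1190/31; sellers receive Ps = 1190/31 − 6 = 1004/31.
New quantity: Q = 488 − 6.5(1190/31) = 7393/31.
DWL = ½ × 6 × (8095/31 − 7393/31) = 2106/31.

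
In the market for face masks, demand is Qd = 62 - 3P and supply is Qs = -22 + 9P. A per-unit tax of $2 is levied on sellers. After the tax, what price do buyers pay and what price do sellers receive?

Buyers pay $8.5, sellers receive $6.5

Pre-tax equilibrium: P* = 7, Q* = 41.
Tax on sellers shifts supply to Qs = -22 + 9(P − 2) = -40 + 9P.
62 - 3P = -40 + 9P gives buyer price Pb = 8.5; sellers receive Ps = 8.5 − 2 = 6.5.
New quantity: Q = 62 − 3(8.5) = 36.5.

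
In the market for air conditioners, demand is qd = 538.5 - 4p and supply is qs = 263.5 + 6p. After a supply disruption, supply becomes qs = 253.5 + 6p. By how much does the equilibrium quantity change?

Δq = -4

Original equilibrium: p* = 27.5, q* = 428.5.
New equilibrium: 538.5 - 4p = 253.5 + 6p, so 285 = 10p and p' = 28.5; q' = 538.5 − 4(28.5) = 424.5.
Change in quantity: 424.5 − 428.5 = -4.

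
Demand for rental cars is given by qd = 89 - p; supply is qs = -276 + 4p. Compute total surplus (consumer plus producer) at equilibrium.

Total surplus = 160

Equilibrium: 89 - p = -276 + 4p gives p* = 73, q* = 16.
Demand choke price: p = 89; supply starts at p = 69.
CS = ½(89 − 73)(16) = 128; PS = ½(73 − 69)(16) = 32.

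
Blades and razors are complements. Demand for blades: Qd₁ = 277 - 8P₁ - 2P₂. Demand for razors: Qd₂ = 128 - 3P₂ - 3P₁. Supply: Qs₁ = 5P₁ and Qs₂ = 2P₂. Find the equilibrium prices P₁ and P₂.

Market 1: 277 - 8P₁ - 2P₂ = 5P₁ → 13P₁ + 2P₂ = 277.
Market 2: 5P₂ + 3P₁ = 128.
Eliminating P₂: 5×(1) − 2×(2) gives 59P₁ = 1129, so P₁ = 1129/59.
Back-substitute into (2): P₂ = (128 − 3×1129/59) / 5 = 833/59.

P₁ = 1129/59, P₂ = 833/59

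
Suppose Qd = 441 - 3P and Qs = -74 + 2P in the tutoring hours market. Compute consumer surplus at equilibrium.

Equilibrium: 441 - 3P = -74 + 2P gives P* = 103, Q* = 132.
Demand choke price (Qd = 0): P = 147.
CS = ½(147 − 103)(132) = 2904.

Consumer surplus = 2904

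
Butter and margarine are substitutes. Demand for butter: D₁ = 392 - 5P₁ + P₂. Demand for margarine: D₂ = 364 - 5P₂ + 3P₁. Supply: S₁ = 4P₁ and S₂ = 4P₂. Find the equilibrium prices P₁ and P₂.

P₁ = 1946/39, P₂ = 742/13

Market 1: 392 - 5P₁ + P₂ = 4P₁ → 9P₁ - P₂ = 392.
Market 2: 9P₂ - 3P₁ = 364.
Eliminating P₂: 9×(1) + 1×(2) gives 78P₁ = 3892, so P₁ = 1946/39.
Back-substitute into (2): P₂ = (364 + 3×1946/39) / 9 = 742/13.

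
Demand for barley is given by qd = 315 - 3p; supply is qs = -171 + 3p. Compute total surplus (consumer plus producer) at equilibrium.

Total surplus = 1728

Equilibrium: 315 - 3p = -171 + 3p gives p* = 81, q* = 72.
Demand choke price: p = 105; supply starts at p = 57.
CS = ½(105 − 81)(72) = 864; PS = ½(81 − 57)(72) = 864.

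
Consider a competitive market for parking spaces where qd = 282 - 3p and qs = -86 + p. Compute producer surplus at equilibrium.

Equilibrium: 282 - 3p = -86 + p gives p* = 92, q* = 6.
Supply starts at p = 86 (where qs = 0).
PS = ½(92 − 86)(6) = 18.

Producer surplus = 18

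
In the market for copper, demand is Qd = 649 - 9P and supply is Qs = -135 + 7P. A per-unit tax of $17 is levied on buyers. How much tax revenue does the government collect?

Tax revenue = 2398.0625

Pre-tax equilibrium: P* = 49, Q* = 208.
Tax on buyers shifts demand to Qd = 649 − 9(P + 17) = 496 - 9P.
496 - 9P = -135 + 7P gives seller price Ps = 39.4375; buyers pay Pb = 39.4375 + 17 = 56.4375.
New quantity: Q = 649 − 9(56.4375) = 141.0625.
Revenue = 17 × 141.0625 = 2398.0625.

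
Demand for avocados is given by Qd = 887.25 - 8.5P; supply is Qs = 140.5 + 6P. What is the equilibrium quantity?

Set Qd = Qs: 887.25 - 8.5P = 140.5 + 6P.
746.75 = 14.5P, so P* = 51.5.
Q* = 887.25 − 8.5(51.5) = 449.5.

Q* = 449.5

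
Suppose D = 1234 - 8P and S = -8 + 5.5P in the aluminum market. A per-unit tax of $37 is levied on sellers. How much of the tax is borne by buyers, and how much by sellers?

Pre-tax equilibrium: P* = 92, Q* = 498.
Tax on sellers shifts supply to S = -8 + 5.5(P − 37) = -211.5 + 5.5P.
1234 - 8P = -211.5 + 5.5P gives buyer price Pb = 2891/27; sellers receive Ps = 2891/27 − 37 = 1892/27.
New quantity: Q = 1234 − 8(2891/27) = 10190/27.
Buyer burden = 2891/27 − 92 = 407/27; seller burden = 92 − 1892/27 = 592/27.

Buyers bear 407/27, sellers bear 592/27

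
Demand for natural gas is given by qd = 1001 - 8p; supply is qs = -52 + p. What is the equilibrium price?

p* = 117

Set qd = qs: 1001 - 8p = -52 + p.
1053 = 9p, so p* = 117.
q* = 1001 − 8(117) = 65.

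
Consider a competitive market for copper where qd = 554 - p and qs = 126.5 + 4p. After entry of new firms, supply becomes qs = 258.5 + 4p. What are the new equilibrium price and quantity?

Original equilibrium: p* = 85.5, q* = 468.5.
New equilibrium: 554 - p = 258.5 + 4p, so 295.5 = 5p and p' = 59.1; q' = 554 − 1(59.1) = 494.9.

p' = 59.1, q' = 494.9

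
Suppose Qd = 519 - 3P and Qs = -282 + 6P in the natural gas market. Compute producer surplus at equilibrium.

Equilibrium: 519 - 3P = -282 + 6P gives P* = 89, Q* = 252.
Supply starts at P = 47 (where Qs = 0).
PS = ½(89 − 47)(252) = 5292.

Producer surplus = 5292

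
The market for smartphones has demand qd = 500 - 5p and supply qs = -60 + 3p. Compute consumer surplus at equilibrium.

Equilibrium: 500 - 5p = -60 + 3p gives p* = 70, q* = 150.
Demand choke price (qd = 0): p = 100.
CS = ½(100 − 70)(150) = 2250.

Consumer surplus = 2250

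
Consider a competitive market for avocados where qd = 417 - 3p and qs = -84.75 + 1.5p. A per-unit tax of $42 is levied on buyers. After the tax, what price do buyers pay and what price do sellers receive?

Pre-tax equilibrium: p* = 111.5, q* = 82.5.
Tax on buyers shifts demand to qd = 417 − 3(p + 42) = 291 - 3p.
291 - 3p = -84.75 + 1.5p gives seller price ps = 83.5; buyers pay pb = 83.5 + 42 = 125.5.
New quantity: q = 417 − 3(125.5) = 40.5.

Buyers pay $125.5, sellers receive $83.5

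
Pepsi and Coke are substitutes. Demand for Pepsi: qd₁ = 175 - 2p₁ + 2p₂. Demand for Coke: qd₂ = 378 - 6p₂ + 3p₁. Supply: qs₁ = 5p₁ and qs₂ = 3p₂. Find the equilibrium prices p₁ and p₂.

Market 1: 175 - 2p₁ + 2p₂ = 5p₁ → 7p₁ - 2p₂ = 175.
Market 2: 9p₂ - 3p₁ = 378.
Eliminating p₂: 9×(1) + 2×(2) gives 57p₁ = 2331, so p₁ = 777/19.
Back-substitute into (2): p₂ = (378 + 3×777/19) / 9 = 1057/19.

p₁ = 777/19, p₂ = 1057/19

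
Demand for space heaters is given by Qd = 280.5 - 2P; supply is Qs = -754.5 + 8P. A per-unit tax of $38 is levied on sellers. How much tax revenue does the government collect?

Tax revenue = 482.6

Pre-tax equilibrium: P* = 103.5, Q* = 73.5.
Tax on sellers shifts supply to Qs = -754.5 + 8(P − 38) = -1058.5 + 8P.
280.5 - 2P = -1058.5 + 8P gives buyer price Pb = 133.9; sellers receive Ps = 133.9 − 38 = 95.9.
New quantity: Q = 280.5 − 2(133.9) = 12.7.
Revenue = 38 × 12.7 = 482.6.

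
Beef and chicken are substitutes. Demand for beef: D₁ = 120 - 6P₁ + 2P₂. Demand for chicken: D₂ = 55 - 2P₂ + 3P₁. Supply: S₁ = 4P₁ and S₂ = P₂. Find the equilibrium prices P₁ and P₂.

Market 1: 120 - 6P₁ + 2P₂ = 4P₁ → 10P₁ - 2P₂ = 120.
Market 2: 3P₂ - 3P₁ = 55.
Eliminating P₂: 3×(1) + 2×(2) gives 24P₁ = 470, so P₁ = 235/12.
Back-substitute into (2): P₂ = (55 + 3×235/12) / 3 = 455/12.

P₁ = 235/12, P₂ = 455/12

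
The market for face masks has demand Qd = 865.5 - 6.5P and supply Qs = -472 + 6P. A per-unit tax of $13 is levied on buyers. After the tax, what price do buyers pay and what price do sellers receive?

Pre-tax equilibrium: P* = 107, Q* = 170.
Tax on buyers shifts demand to Qd = 865.5 − 6.5(P + 13) = 781 - 6.5P.
781 - 6.5P = -472 + 6P gives seller price Ps = 100.24; buyers pay Pb = 100.24 + 13 = 113.24.
New quantity: Q = 865.5 − 6.5(113.24) = 129.44.

Buyers pay $113.24, sellers receive $100.24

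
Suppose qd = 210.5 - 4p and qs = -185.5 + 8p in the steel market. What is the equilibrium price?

p* = 33

Set qd = qs: 210.5 - 4p = -185.5 + 8p.
396 = 12p, so p* = 33.
q* = 210.5 − 4(33) = 78.5.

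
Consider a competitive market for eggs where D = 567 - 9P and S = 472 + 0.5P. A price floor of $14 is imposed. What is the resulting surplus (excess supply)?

Surplus = 38

Equilibrium price would be P* = 10, so the floor at 14 binds.
At P = 14: D = 441, S = 479.
Surplus = 479 − 441 = 38.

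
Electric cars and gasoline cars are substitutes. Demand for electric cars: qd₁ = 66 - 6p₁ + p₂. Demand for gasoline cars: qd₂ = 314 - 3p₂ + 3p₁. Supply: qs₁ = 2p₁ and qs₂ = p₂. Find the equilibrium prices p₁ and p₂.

p₁ = 578/29, p₂ = 2710/29

Market 1: 66 - 6p₁ + p₂ = 2p₁ → 8p₁ - p₂ = 66.
Market 2: 4p₂ - 3p₁ = 314.
Eliminating p₂: 4×(1) + 1×(2) gives 29p₁ = 578, so p₁ = 578/29.
Back-substitute into (2): p₂ = (314 + 3×578/29) / 4 = 2710/29.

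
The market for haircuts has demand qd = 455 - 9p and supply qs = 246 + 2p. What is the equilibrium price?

Set qd = qs: 455 - 9p = 246 + 2p.
209 = 11p, so p* = 19.
q* = 455 − 9(19) = 284.

p* = 19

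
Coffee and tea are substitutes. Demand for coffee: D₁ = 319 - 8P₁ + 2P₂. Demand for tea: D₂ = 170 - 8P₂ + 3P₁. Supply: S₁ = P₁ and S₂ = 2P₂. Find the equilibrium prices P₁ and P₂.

P₁ = 1765/42, P₂ = 829/28

Market 1: 319 - 8P₁ + 2P₂ = P₁ → 9P₁ - 2P₂ = 319.
Market 2: 10P₂ - 3P₁ = 170.
Eliminating P₂: 10×(1) + 2×(2) gives 84P₁ = 3530, so P₁ = 1765/42.
Back-substitute into (2): P₂ = (170 + 3×1765/42) / 10 = 829/28.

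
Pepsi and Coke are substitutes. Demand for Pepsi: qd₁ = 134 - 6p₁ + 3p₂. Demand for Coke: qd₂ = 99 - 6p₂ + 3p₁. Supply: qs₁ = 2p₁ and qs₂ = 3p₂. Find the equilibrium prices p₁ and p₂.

Market 1: 134 - 6p₁ + 3p₂ = 2p₁ → 8p₁ - 3p₂ = 134.
Market 2: 9p₂ - 3p₁ = 99.
Eliminating p₂: 9×(1) + 3×(2) gives 63p₁ = 1503, so p₁ = 167/7.
Back-substitute into (2): p₂ = (99 + 3×167/7) / 9 = 398/21.

p₁ = 167/7, p₂ = 398/21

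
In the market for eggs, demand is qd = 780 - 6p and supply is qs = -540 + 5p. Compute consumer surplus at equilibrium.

Equilibrium: 780 - 6p = -540 + 5p gives p* = 120, q* = 60.
Demand choke price (qd = 0): p = 130.
CS = ½(130 − 120)(60) = 300.

Consumer surplus = 300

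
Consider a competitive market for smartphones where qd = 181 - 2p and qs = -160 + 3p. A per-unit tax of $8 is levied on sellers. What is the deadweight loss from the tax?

Deadweight loss = 38.4

Pre-tax equilibrium: p* = 68.2, q* = 44.6.
Tax on sellers shifts supply to qs = -160 + 3(p − 8) = -184 + 3p.
181 - 2p = -184 + 3p gives buyer price pb = 73; sellers receive ps = 73 − 8 = 65.
New quantity: q = 181 − 2(73) = 35.
DWL = ½ × 8 × (44.6 − 35) = 38.4.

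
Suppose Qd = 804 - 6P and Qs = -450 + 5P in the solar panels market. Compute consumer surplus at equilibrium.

Consumer surplus = 1200

Equilibrium: 804 - 6P = -450 + 5P gives P* = 114, Q* = 120.
Demand choke price (Qd = 0): P = 134.
CS = ½(134 − 114)(120) = 1200.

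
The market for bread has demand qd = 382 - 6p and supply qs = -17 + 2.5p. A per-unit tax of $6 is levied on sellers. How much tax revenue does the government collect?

Pre-tax equilibrium: p* = 798/17, q* = 1706/17.
Tax on sellers shifts supply to qs = -17 + 2.5(p − 6) = -32 + 2.5p.
382 - 6p = -32 + 2.5p gives buyer price pb = 828/17; sellers receive ps = 828/17 − 6 = 726/17.
New quantity: q = 382 − 6(828/17) = 1526/17.
Revenue = 6 × 1526/17 = 9156/17.

Tax revenue = 9156/17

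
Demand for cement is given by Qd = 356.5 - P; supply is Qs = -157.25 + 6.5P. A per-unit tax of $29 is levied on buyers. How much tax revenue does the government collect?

Pre-tax equilibrium: P* = 68.5, Q* = 288.
Tax on buyers shifts demand to Qd = 356.5 − 1(P + 29) = 327.5 - P.
327.5 - P = -157.25 + 6.5P gives seller price Ps = 1939/30; buyers pay Pb = 1939/30 + 29 = 2809/30.
New quantity: Q = 356.5 − 1(2809/30) = 3943/15.
Revenue = 29 × 3943/15 = 114347/15.

Tax revenue = 114347/15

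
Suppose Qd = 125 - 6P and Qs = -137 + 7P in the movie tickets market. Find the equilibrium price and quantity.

P* = 262/13, Q* = 53/13

Set Qd = Qs: 125 - 6P = -137 + 7P.
262 = 13P, so P* = 262/13.
Q* = 125 − 6(262/13) = 53/13.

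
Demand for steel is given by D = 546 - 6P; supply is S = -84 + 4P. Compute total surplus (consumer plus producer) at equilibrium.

Equilibrium: 546 - 6P = -84 + 4P gives P* = 63, Q* = 168.
Demand choke price: P = 91; supply starts at P = 21.
CS = ½(91 − 63)(168) = 2352; PS = ½(63 − 21)(168) = 3528.

Total surplus = 5880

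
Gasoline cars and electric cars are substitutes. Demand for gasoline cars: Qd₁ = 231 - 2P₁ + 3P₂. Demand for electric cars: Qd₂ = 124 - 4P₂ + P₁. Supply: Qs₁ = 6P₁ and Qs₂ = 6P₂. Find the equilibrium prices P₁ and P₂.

Market 1: 231 - 2P₁ + 3P₂ = 6P₁ → 8P₁ - 3P₂ = 231.
Market 2: 10P₂ - P₁ = 124.
Eliminating P₂: 10×(1) + 3×(2) gives 77P₁ = 2682, so P₁ = 2682/77.
Back-substitute into (2): P₂ = (124 + 1×2682/77) / 10 = 1223/77.

P₁ = 2682/77, P₂ = 1223/77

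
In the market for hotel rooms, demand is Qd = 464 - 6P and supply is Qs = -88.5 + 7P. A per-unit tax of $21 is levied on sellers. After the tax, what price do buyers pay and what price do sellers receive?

Pre-tax equilibrium: P* = 42.5, Q* = 209.
Tax on sellers shifts supply to Qs = -88.5 + 7(P − 21) = -235.5 + 7P.
464 - 6P = -235.5 + 7P gives buyer price Pb = 1399/26; sellers receive Ps = 1399/26 − 21 = 853/26.
New quantity: Q = 464 − 6(1399/26) = 1835/13.

Buyers pay 1399/26, sellers receive 853/26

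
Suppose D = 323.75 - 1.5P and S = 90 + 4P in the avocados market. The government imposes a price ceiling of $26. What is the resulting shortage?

Shortage = 90.75

Equilibrium price would be P* = 42.5, so the ceiling at 26 binds.
At P = 26: D = 323.75 − 1.5(26) = 284.75, S = 90 + 4(26) = 194.
Shortage = 284.75 − 194 = 90.75.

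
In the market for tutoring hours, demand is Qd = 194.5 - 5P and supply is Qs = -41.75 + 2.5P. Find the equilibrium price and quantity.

Set Qd = Qs: 194.5 - 5P = -41.75 + 2.5P.
236.25 = 7.5P, so P* = 31.5.
Q* = 194.5 − 5(31.5) = 37.

P* = 31.5, Q* = 37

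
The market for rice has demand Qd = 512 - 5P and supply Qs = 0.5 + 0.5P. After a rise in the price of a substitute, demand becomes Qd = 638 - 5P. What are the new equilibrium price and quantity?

P' = 1275/11, Q' = 643/11

Original equilibrium: P* = 93, Q* = 47.
New equilibrium: 638 - 5P = 0.5 + 0.5P, so 637.5 = 5.5P and P' = 1275/11; Q' = 638 − 5(1275/11) = 643/11.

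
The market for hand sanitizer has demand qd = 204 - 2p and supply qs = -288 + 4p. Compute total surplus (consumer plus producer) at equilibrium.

Total surplus = 600

Equilibrium: 204 - 2p = -288 + 4p gives p* = 82, q* = 40.
Demand choke price: p = 102; supply starts at p = 72.
CS = ½(102 − 82)(40) = 400; PS = ½(82 − 72)(40) = 200.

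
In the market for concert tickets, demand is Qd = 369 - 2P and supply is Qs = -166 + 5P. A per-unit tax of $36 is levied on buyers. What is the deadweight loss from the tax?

Pre-tax equilibrium: P* = 535/7, Q* = 1513/7.
Tax on buyers shifts demand to Qd = 369 − 2(P + 36) = 297 - 2P.
297 - 2P = -166 + 5P gives seller price Ps = 463/7; buyers pay Pb = 463/7 + 36 = 715/7.
New quantity: Q = 369 − 2(715/7) = 1153/7.
DWL = ½ × 36 × (1513/7 − 1153/7) = 6480/7.

Deadweight loss = 6480/7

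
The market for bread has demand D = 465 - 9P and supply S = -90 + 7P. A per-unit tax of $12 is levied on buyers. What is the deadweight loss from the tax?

Pre-tax equilibrium: P* = 34.6875, Q* = 152.8125.
Tax on buyers shifts demand to D = 465 − 9(P + 12) = 357 - 9P.
357 - 9P = -90 + 7P gives seller price Ps = 27.9375; buyers pay Pb = 27.9375 + 12 = 39.9375.
New quantity: Q = 465 − 9(39.9375) = 105.5625.
DWL = ½ × 12 × (152.8125 − 105.5625) = 283.5.

Deadweight loss = 283.5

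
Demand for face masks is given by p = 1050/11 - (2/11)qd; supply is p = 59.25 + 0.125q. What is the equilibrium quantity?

q* = 118

Set the two price expressions equal: 1050/11 - (2/11)q = 59.25 + 0.125q.
1593/44 = (27/88)q, so q* = 118.
p* = 1050/11 − (2/11)(118) = 74.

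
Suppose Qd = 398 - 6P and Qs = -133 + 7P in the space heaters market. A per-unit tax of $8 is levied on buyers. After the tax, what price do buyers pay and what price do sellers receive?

Pre-tax equilibrium: P* = 531/13, Q* = 1988/13.
Tax on buyers shifts demand to Qd = 398 − 6(P + 8) = 350 - 6P.
350 - 6P = -133 + 7P gives seller price Ps = 483/13; buyers pay Pb = 483/13 + 8 = 587/13.
New quantity: Q = 398 − 6(587/13) = 1652/13.

Buyers pay 587/13, sellers receive 483/13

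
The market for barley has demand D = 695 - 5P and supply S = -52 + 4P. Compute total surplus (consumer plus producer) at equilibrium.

Total surplus = 17640

Equilibrium: 695 - 5P = -52 + 4P gives P* = 83, Q* = 280.
Demand choke price: P = 139; supply starts at P = 13.
CS = ½(139 − 83)(280) = 7840; PS = ½(83 − 13)(280) = 9800.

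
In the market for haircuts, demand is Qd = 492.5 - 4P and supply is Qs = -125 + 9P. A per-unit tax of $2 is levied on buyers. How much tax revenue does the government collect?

Pre-tax equilibrium: P* = 47.5, Q* = 302.5.
Tax on buyers shifts demand to Qd = 492.5 − 4(P + 2) = 484.5 - 4P.
484.5 - 4P = -125 + 9P gives seller price Ps = 1219/26; buyers pay Pb = 1219/26 + 2 = 1271/26.
New quantity: Q = 492.5 − 4(1271/26) = 7721/26.
Revenue = 2 × 7721/26 = 7721/13.

Tax revenue = 7721/13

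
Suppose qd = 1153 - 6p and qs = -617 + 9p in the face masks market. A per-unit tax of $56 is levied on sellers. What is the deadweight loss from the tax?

Pre-tax equilibrium: p* = 118, q* = 445.
Tax on sellers shifts supply to qs = -617 + 9(p − 56) = -1121 + 9p.
1153 - 6p = -1121 + 9p gives buyer price pb = 151.6; sellers receive ps = 151.6 − 56 = 95.6.
New quantity: q = 1153 − 6(151.6) = 243.4.
DWL = ½ × 56 × (445 − 243.4) = 5644.8.

Deadweight loss = 5644.8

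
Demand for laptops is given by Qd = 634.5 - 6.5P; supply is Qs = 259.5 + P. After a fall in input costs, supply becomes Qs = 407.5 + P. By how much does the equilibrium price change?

ΔP = -296/15

Original equilibrium: P* = 50, Q* = 309.5.
New equilibrium: 634.5 - 6.5P = 407.5 + P, so 227 = 7.5P and P' = 454/15; Q' = 634.5 − 6.5(454/15) = 13133/30.
Change in price: 454/15 − 50 = -296/15.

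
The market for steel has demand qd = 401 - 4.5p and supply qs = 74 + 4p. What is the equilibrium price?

p* = 654/17

Set qd = qs: 401 - 4.5p = 74 + 4p.
327 = 8.5p, so p* = 654/17.
q* = 401 − 4.5(654/17) = 3874/17.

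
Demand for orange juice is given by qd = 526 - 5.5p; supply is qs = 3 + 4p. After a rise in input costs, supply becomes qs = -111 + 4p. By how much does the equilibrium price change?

Δp = 12

Original equilibrium: p* = 1046/19, q* = 4241/19.
New equilibrium: 526 - 5.5p = -111 + 4p, so 637 = 9.5p and p' = 1274/19; q' = 526 − 5.5(1274/19) = 2987/19.
Change in price: 1274/19 − 1046/19 = 12.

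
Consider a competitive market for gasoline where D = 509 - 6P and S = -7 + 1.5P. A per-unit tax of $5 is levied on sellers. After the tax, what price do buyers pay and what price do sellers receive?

Pre-tax equilibrium: P* = 68.8, Q* = 96.2.
Tax on sellers shifts supply to S = -7 + 1.5(P − 5) = -14.5 + 1.5P.
509 - 6P = -14.5 + 1.5P gives buyer price Pb = 69.8; sellers receive Ps = 69.8 − 5 = 64.8.
New quantity: Q = 509 − 6(69.8) = 90.2.

Buyers pay $69.8, sellers receive $64.8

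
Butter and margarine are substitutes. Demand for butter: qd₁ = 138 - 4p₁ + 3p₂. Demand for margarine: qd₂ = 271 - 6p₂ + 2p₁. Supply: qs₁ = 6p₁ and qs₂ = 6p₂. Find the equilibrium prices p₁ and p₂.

p₁ = 823/38, p₂ = 1493/57

Market 1: 138 - 4p₁ + 3p₂ = 6p₁ → 10p₁ - 3p₂ = 138.
Market 2: 12p₂ - 2p₁ = 271.
Eliminating p₂: 12×(1) + 3×(2) gives 114p₁ = 2469, so p₁ = 823/38.
Back-substitute into (2): p₂ = (271 + 2×823/38) / 12 = 1493/57.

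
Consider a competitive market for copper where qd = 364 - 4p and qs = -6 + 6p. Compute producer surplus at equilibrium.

Equilibrium: 364 - 4p = -6 + 6p gives p* = 37, q* = 216.
Supply starts at p = 1 (where qs = 0).
PS = ½(37 − 1)(216) = 3888.

Producer surplus = 3888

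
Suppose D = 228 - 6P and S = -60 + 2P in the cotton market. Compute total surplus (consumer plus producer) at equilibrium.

Total surplus = 48

Equilibrium: 228 - 6P = -60 + 2P gives P* = 36, Q* = 12.
Demand choke price: P = 38; supply starts at P = 30.
CS = ½(38 − 36)(12) = 12; PS = ½(36 − 30)(12) = 36.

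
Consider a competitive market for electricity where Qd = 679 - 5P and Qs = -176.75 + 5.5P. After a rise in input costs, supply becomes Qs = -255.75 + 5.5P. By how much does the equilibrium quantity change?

ΔQ = -790/21

Original equilibrium: P* = 81.5, Q* = 271.5.
New equilibrium: 679 - 5P = -255.75 + 5.5P, so 934.75 = 10.5P and P' = 3739/42; Q' = 679 − 5(3739/42) = 9823/42.
Change in quantity: 9823/42 − 271.5 = -790/21.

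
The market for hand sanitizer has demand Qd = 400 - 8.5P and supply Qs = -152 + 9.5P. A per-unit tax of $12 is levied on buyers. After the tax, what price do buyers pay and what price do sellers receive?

Pre-tax equilibrium: P* = 92/3, Q* = 418/3.
Tax on buyers shifts demand to Qd = 400 − 8.5(P + 12) = 298 - 8.5P.
298 - 8.5P = -152 + 9.5P gives seller price Ps = 25; buyers pay Pb = 25 + 12 = 37.
New quantity: Q = 400 − 8.5(37) = 85.5.

Buyers pay $37, sellers receive $25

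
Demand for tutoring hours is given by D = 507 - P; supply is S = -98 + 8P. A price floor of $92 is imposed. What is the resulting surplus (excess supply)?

Surplus = 223

Equilibrium price would be P* = 605/9, so the floor at 92 binds.
At P = 92: D = 415, S = 638.
Surplus = 638 − 415 = 223.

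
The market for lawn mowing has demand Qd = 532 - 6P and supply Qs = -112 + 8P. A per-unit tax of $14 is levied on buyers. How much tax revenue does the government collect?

Tax revenue = 2912

Pre-tax equilibrium: P* = 46, Q* = 256.
Tax on buyers shifts demand to Qd = 532 − 6(P + 14) = 448 - 6P.
448 - 6P = -112 + 8P gives seller price Ps = 40; buyers pay Pb = 40 + 14 = 54.
New quantity: Q = 532 − 6(54) = 208.
Revenue = 14 × 208 = 2912.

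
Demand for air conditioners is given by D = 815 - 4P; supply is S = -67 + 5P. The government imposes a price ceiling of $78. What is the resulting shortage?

Shortage = 180

Equilibrium price would be P* = 98, so the ceiling at 78 binds.
At P = 78: D = 815 − 4(78) = 503, S = -67 + 5(78) = 323.
Shortage = 503 − 323 = 180.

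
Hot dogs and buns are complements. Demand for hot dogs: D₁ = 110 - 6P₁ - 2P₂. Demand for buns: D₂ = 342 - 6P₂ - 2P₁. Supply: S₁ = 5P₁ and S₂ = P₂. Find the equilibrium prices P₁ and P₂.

P₁ = 86/73, P₂ = 3542/73

Market 1: 110 - 6P₁ - 2P₂ = 5P₁ → 11P₁ + 2P₂ = 110.
Market 2: 7P₂ + 2P₁ = 342.
Eliminating P₂: 7×(1) − 2×(2) gives 73P₁ = 86, so P₁ = 86/73.
Back-substitute into (2): P₂ = (342 − 2×86/73) / 7 = 3542/73.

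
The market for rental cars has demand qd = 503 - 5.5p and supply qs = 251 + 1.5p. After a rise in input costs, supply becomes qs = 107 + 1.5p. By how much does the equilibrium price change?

Original equilibrium: p* = 36, q* = 305.
New equilibrium: 503 - 5.5p = 107 + 1.5p, so 396 = 7p and p' = 396/7; q' = 503 − 5.5(396/7) = 1343/7.
Change in price: 396/7 − 36 = 144/7.

Δp = 144/7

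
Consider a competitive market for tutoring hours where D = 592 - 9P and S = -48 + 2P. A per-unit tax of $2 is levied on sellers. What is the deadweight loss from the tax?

Pre-tax equilibrium: P* = 640/11, Q* = 752/11.
Tax on sellers shifts supply to S = -48 + 2(P − 2) = -52 + 2P.
592 - 9P = -52 + 2P gives buyer price Pb = 644/11; sellers receive Ps = 644/11 − 2 = 622/11.
New quantity: Q = 592 − 9(644/11) = 716/11.
DWL = ½ × 2 × (752/11 − 716/11) = 36/11.

Deadweight loss = 36/11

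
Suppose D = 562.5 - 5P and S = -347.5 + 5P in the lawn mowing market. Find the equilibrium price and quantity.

Set D = S: 562.5 - 5P = -347.5 + 5P.
910 = 10P, so P* = 91.
Q* = 562.5 − 5(91) = 107.5.

P* = 91, Q* = 107.5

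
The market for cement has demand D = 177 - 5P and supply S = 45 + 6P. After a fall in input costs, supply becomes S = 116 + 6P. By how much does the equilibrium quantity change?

Original equilibrium: P* = 12, Q* = 117.
New equilibrium: 177 - 5P = 116 + 6P, so 61 = 11P and P' = 61/11; Q' = 177 − 5(61/11) = 1642/11.
Change in quantity: 1642/11 − 117 = 355/11.

ΔQ = 355/11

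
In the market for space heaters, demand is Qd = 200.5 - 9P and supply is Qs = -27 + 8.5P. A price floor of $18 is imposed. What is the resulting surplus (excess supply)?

Equilibrium price would be P* = 13, so the floor at 18 binds.
At P = 18: Qd = 38.5, Qs = 126.
Surplus = 126 − 38.5 = 87.5.

Surplus = 87.5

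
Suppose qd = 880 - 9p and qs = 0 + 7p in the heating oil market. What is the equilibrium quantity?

q* = 385

Set qd = qs: 880 - 9p = 0 + 7p.
880 = 16p, so p* = 55.
q* = 880 − 9(55) = 385.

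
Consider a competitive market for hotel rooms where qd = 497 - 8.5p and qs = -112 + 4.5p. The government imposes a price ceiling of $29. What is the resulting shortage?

Equilibrium price would be p* = 609/13, so the ceiling at 29 binds.
At p = 29: qd = 497 − 8.5(29) = 250.5, qs = -112 + 4.5(29) = 18.5.
Shortage = 250.5 − 18.5 = 232.

Shortage = 232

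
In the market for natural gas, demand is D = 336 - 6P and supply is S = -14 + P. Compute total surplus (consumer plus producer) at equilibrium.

Total surplus = 756

Equilibrium: 336 - 6P = -14 + P gives P* = 50, Q* = 36.
Demand choke price: P = 56; supply starts at P = 14.
CS = ½(56 − 50)(36) = 108; PS = ½(50 − 14)(36) = 648.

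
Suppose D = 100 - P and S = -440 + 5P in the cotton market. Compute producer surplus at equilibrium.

Equilibrium: 100 - P = -440 + 5P gives P* = 90, Q* = 10.
Supply starts at P = 88 (where S = 0).
PS = ½(90 − 88)(10) = 10.

Producer surplus = 10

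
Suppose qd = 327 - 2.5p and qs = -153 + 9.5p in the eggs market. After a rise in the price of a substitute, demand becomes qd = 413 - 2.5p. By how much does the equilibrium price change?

Δp = 43/6

Original equilibrium: p* = 40, q* = 227.
New equilibrium: 413 - 2.5p = -153 + 9.5p, so 566 = 12p and p' = 283/6; q' = 413 − 2.5(283/6) = 3541/12.
Change in price: 283/6 − 40 = 43/6.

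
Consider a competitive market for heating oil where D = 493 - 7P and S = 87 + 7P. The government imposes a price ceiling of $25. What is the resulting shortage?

Shortage = 56

Equilibrium price would be P* = 29, so the ceiling at 25 binds.
At P = 25: D = 493 − 7(25) = 318, S = 87 + 7(25) = 262.
Shortage = 318 − 262 = 56.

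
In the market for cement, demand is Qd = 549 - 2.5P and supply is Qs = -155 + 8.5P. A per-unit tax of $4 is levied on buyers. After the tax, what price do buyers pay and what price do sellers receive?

Pre-tax equilibrium: P* = 64, Q* = 389.
Tax on buyers shifts demand to Qd = 549 − 2.5(P + 4) = 539 - 2.5P.
539 - 2.5P = -155 + 8.5P gives seller price Ps = 694/11; buyers pay Pb = 694/11 + 4 = 738/11.
New quantity: Q = 549 − 2.5(738/11) = 4194/11.

Buyers pay 738/11, sellers receive 694/11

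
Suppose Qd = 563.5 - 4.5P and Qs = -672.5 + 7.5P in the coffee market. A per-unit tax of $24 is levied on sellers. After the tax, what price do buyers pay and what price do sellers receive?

Pre-tax equilibrium: P* = 103, Q* = 100.
Tax on sellers shifts supply to Qs = -672.5 + 7.5(P − 24) = -852.5 + 7.5P.
563.5 - 4.5P = -852.5 + 7.5P gives buyer price Pb = 118; sellers receive Ps = 118 − 24 = 94.
New quantity: Q = 563.5 − 4.5(118) = 32.5.

Buyers pay $118, sellers receive $94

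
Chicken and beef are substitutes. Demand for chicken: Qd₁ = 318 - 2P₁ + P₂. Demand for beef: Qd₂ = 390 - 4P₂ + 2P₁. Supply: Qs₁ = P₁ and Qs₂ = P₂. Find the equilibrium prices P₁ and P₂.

P₁ = 1980/13, P₂ = 1806/13

Market 1: 318 - 2P₁ + P₂ = P₁ → 3P₁ - P₂ = 318.
Market 2: 5P₂ - 2P₁ = 390.
Eliminating P₂: 5×(1) + 1×(2) gives 13P₁ = 1980, so P₁ = 1980/13.
Back-substitute into (2): P₂ = (390 + 2×1980/13) / 5 = 1806/13.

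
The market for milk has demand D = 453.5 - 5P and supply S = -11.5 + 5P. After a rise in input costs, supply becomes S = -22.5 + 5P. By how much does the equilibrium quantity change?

Original equilibrium: P* = 46.5, Q* = 221.
New equilibrium: 453.5 - 5P = -22.5 + 5P, so 476 = 10P and P' = 47.6; Q' = 453.5 − 5(47.6) = 215.5.
Change in quantity: 215.5 − 221 = -5.5.

ΔQ = -5.5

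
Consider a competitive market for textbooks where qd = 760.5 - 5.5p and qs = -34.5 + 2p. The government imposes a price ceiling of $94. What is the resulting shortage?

Shortage = 90

Equilibrium price would be p* = 106, so the ceiling at 94 binds.
At p = 94: qd = 760.5 − 5.5(94) = 243.5, qs = -34.5 + 2(94) = 153.5.
Shortage = 243.5 − 153.5 = 90.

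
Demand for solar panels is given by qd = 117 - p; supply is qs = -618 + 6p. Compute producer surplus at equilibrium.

Producer surplus = 12

Equilibrium: 117 - p = -618 + 6p gives p* = 105, q* = 12.
Supply starts at p = 103 (where qs = 0).
PS = ½(105 − 103)(12) = 12.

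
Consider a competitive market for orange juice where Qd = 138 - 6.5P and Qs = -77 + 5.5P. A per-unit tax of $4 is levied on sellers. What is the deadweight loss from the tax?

Pre-tax equilibrium: P* = 215/12, Q* = 517/24.
Tax on sellers shifts supply to Qs = -77 + 5.5(P − 4) = -99 + 5.5P.
138 - 6.5P = -99 + 5.5P gives buyer price Pb = 19.75; sellers receive Ps = 19.75 − 4 = 15.75.
New quantity: Q = 138 − 6.5(19.75) = 9.625.
DWL = ½ × 4 × (517/24 − 9.625) = 143/6.

Deadweight loss = 143/6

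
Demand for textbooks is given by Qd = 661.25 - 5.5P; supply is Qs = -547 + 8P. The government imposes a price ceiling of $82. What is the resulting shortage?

Shortage = 101.25

Equilibrium price would be P* = 89.5, so the ceiling at 82 binds.
At P = 82: Qd = 661.25 − 5.5(82) = 210.25, Qs = -547 + 8(82) = 109.
Shortage = 210.25 − 109 = 101.25.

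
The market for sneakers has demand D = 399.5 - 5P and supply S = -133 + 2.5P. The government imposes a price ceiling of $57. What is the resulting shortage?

Equilibrium price would be P* = 71, so the ceiling at 57 binds.
At P = 57: D = 399.5 − 5(57) = 114.5, S = -133 + 2.5(57) = 9.5.
Shortage = 114.5 − 9.5 = 105.

Shortage = 105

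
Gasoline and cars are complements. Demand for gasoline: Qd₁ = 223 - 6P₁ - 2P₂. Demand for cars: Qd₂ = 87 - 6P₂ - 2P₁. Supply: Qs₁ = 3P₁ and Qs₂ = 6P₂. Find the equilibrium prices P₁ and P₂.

P₁ = 1251/52, P₂ = 337/104

Market 1: 223 - 6P₁ - 2P₂ = 3P₁ → 9P₁ + 2P₂ = 223.
Market 2: 12P₂ + 2P₁ = 87.
Eliminating P₂: 12×(1) − 2×(2) gives 104P₁ = 2502, so P₁ = 1251/52.
Back-substitute into (2): P₂ = (87 − 2×1251/52) / 12 = 337/104.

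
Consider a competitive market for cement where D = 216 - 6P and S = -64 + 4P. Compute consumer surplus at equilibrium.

Consumer surplus = 192

Equilibrium: 216 - 6P = -64 + 4P gives P* = 28, Q* = 48.
Demand choke price (D = 0): P = 36.
CS = ½(36 − 28)(48) = 192.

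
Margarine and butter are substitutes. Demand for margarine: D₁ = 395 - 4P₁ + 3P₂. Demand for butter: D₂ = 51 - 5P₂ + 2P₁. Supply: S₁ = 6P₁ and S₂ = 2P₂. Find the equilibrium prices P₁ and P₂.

P₁ = 45.59375, P₂ = 20.3125

Market 1: 395 - 4P₁ + 3P₂ = 6P₁ → 10P₁ - 3P₂ = 395.
Market 2: 7P₂ - 2P₁ = 51.
Eliminating P₂: 7×(1) + 3×(2) gives 64P₁ = 2918, so P₁ = 45.59375.
Back-substitute into (2): P₂ = (51 + 2×45.59375) / 7 = 20.3125.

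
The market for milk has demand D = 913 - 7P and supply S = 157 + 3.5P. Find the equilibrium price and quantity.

Set D = S: 913 - 7P = 157 + 3.5P.
756 = 10.5P, so P* = 72.
Q* = 913 − 7(72) = 409.

P* = 72, Q* = 409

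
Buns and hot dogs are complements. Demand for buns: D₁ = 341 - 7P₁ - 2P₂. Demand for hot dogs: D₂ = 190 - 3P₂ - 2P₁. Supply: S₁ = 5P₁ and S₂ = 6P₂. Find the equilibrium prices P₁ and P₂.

P₁ = 2689/104, P₂ = 799/52

Market 1: 341 - 7P₁ - 2P₂ = 5P₁ → 12P₁ + 2P₂ = 341.
Market 2: 9P₂ + 2P₁ = 190.
Eliminating P₂: 9×(1) − 2×(2) gives 104P₁ = 2689, so P₁ = 2689/104.
Back-substitute into (2): P₂ = (190 − 2×2689/104) / 9 = 799/52.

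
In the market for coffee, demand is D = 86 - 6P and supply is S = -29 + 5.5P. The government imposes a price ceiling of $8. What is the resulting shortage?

Shortage = 23

Equilibrium price would be P* = 10, so the ceiling at 8 binds.
At P = 8: D = 86 − 6(8) = 38, S = -29 + 5.5(8) = 15.
Shortage = 38 − 15 = 23.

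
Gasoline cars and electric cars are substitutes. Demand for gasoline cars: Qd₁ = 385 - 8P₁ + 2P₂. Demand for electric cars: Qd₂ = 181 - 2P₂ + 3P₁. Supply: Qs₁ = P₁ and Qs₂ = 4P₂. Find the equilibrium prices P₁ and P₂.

P₁ = 167/3, P₂ = 58

Market 1: 385 - 8P₁ + 2P₂ = P₁ → 9P₁ - 2P₂ = 385.
Market 2: 6P₂ - 3P₁ = 181.
Eliminating P₂: 6×(1) + 2×(2) gives 48P₁ = 2672, so P₁ = 167/3.
Back-substitute into (2): P₂ = (181 + 3×167/3) / 6 = 58.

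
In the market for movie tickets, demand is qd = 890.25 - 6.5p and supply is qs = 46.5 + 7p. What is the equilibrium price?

p* = 62.5

Set qd = qs: 890.25 - 6.5p = 46.5 + 7p.
843.75 = 13.5p, so p* = 62.5.
q* = 890.25 − 6.5(62.5) = 484.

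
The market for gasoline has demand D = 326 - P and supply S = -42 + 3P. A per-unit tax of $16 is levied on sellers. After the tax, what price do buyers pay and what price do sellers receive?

Pre-tax equilibrium: P* = 92, Q* = 234.
Tax on sellers shifts supply to S = -42 + 3(P − 16) = -90 + 3P.
326 - P = -90 + 3P gives buyer price Pb = 104; sellers receive Ps = 104 − 16 = 88.
New quantity: Q = 326 − 1(104) = 222.

Buyers pay $104, sellers receive $88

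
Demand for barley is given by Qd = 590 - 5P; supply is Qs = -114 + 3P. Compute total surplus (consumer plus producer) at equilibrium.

Equilibrium: 590 - 5P = -114 + 3P gives P* = 88, Q* = 150.
Demand choke price: P = 118; supply starts at P = 38.
CS = ½(118 − 88)(150) = 2250; PS = ½(88 − 38)(150) = 3750.

Total surplus = 6000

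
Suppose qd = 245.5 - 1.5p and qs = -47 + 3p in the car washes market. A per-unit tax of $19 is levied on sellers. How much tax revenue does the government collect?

Pre-tax equilibrium: p* = 65, q* = 148.
Tax on sellers shifts supply to qs = -47 + 3(p − 19) = -104 + 3p.
245.5 - 1.5p = -104 + 3p gives buyer price pb = 233/3; sellers receive ps = 233/3 − 19 = 176/3.
New quantity: q = 245.5 − 1.5(233/3) = 129.
Revenue = 19 × 129 = 2451.

Tax revenue = 2451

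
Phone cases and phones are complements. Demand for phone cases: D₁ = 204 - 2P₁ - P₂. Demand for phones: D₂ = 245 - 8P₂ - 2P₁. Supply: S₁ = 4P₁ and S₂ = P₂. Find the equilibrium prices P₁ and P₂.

P₁ = 1591/52, P₂ = 531/26

Market 1: 204 - 2P₁ - P₂ = 4P₁ → 6P₁ + P₂ = 204.
Market 2: 9P₂ + 2P₁ = 245.
Eliminating P₂: 9×(1) − 1×(2) gives 52P₁ = 1591, so P₁ = 1591/52.
Back-substitute into (2): P₂ = (245 − 2×1591/52) / 9 = 531/26.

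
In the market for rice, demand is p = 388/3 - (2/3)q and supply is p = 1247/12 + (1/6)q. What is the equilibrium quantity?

Set the two price expressions equal: 388/3 - (2/3)q = 1247/12 + (1/6)q.
305/12 = (5/6)q, so q* = 30.5.
p* = 388/3 − (2/3)(30.5) = 109.

q* = 30.5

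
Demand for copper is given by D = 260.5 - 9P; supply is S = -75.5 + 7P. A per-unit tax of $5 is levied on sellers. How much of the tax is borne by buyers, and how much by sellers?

Buyers bear $2.1875, sellers bear $2.8125

Pre-tax equilibrium: P* = 21, Q* = 71.5.
Tax on sellers shifts supply to S = -75.5 + 7(P − 5) = -110.5 + 7P.
260.5 - 9P = -110.5 + 7P gives buyer price Pb = 23.1875; sellers receive Ps = 23.1875 − 5 = 18.1875.
New quantity: Q = 260.5 − 9(23.1875) = 51.8125.
Buyer burden = 23.1875 − 21 = 2.1875; seller burden = 21 − 18.1875 = 2.8125.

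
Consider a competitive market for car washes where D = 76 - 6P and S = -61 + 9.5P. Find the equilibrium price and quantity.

Set D = S: 76 - 6P = -61 + 9.5P.
137 = 15.5P, so P* = 274/31.
Q* = 76 − 6(274/31) = 712/31.

P* = 274/31, Q* = 712/31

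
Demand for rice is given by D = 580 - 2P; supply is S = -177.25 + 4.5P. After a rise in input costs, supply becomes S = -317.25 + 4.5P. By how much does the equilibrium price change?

ΔP = 280/13

Original equilibrium: P* = 116.5, Q* = 347.
New equilibrium: 580 - 2P = -317.25 + 4.5P, so 897.25 = 6.5P and P' = 3589/26; Q' = 580 − 2(3589/26) = 3951/13.
Change in price: 3589/26 − 116.5 = 280/13.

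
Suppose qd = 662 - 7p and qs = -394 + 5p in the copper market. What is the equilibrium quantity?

q* = 46

Set qd = qs: 662 - 7p = -394 + 5p.
1056 = 12p, so p* = 88.
q* = 662 − 7(88) = 46.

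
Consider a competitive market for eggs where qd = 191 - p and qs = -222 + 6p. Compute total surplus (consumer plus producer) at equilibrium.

Equilibrium: 191 - p = -222 + 6p gives p* = 59, q* = 132.
Demand choke price: p = 191; supply starts at p = 37.
CS = ½(191 − 59)(132) = 8712; PS = ½(59 − 37)(132) = 1452.

Total surplus = 10164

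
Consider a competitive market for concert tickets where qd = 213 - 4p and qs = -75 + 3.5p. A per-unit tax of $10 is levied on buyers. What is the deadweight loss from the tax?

Deadweight loss = 280/3

Pre-tax equilibrium: p* = 38.4, q* = 59.4.
Tax on buyers shifts demand to qd = 213 − 4(p + 10) = 173 - 4p.
173 - 4p = -75 + 3.5p gives seller price ps = 496/15; buyers pay pb = 496/15 + 10 = 646/15.
New quantity: q = 213 − 4(646/15) = 611/15.
DWL = ½ × 10 × (59.4 − 611/15) = 280/3.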